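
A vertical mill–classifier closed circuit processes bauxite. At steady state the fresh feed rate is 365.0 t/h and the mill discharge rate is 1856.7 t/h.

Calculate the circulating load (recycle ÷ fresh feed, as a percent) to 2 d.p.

Discharge = new feed + return, hence
R = M − F = 1856.7 − 365.0 = 1491.7 t/h
CL = 100·R/F = 100·1491.7/365.0 = 408.68 %

CL = 408.68 %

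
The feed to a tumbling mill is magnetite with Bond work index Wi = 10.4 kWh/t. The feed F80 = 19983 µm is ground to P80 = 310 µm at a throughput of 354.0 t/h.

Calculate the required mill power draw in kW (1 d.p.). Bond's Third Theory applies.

W = 10 Wi (1/√P80 − 1/√F80)  [Bond]
W = 10·10.4·(1/√310 − 1/√19983) = 10·10.4·(0.049722) = 5.1711 kWh/t
Mill draw = 5.1711 × 354.0 = 1830.6 kW

P = 1830.6 kW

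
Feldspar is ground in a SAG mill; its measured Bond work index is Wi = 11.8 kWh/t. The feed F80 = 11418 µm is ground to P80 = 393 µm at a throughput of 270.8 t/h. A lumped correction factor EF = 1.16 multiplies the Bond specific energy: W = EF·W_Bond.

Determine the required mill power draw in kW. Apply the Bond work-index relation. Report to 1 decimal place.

P = 1522.9 kW

W = 10 Wi / √P80 − 10 Wi / √F80
W = 10·11.8·(1/√393 − 1/√11418) = 10·11.8·(0.041085) = 4.8480 kWh/t
W_actual = 1.16 × 4.8480 = 5.6237 kWh/t
P = W·T = 5.6237·270.8 = 1522.9 kW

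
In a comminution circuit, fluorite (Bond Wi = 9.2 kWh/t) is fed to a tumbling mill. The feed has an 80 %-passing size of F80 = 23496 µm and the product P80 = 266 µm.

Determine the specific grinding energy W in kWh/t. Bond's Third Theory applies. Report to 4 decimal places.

W = 10 Wi (P80^-0.5 − F80^-0.5)
1/√266 = 0.061314;  1/√23496 = 0.006524
W = 10·9.2·(0.061314 − 0.006524) = 5.0407 kWh/t

W = 5.0407 kWh/t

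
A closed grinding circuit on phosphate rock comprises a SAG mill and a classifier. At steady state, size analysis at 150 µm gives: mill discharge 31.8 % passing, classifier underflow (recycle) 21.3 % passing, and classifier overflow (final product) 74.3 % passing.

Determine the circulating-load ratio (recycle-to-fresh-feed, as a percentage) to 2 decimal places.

CL = 404.76 %

Balance %-passing 150 µm (r = R/F):
r = (o − d)/(d − u)
r = (74.3 − 31.8)/(31.8 − 21.3) = 42.5/10.5 = 4.0476
CL = 100·r = 404.76 %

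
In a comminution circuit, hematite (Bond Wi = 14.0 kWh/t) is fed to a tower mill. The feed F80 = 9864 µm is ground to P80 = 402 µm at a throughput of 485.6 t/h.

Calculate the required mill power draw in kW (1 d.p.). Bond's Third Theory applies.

W = 10 Wi (1/√P80 − 1/√F80)  [Bond]
W = 10·14.0·(1/√402 − 1/√9864) = 10·14.0·(0.039807) = 5.5729 kWh/t
Power = W × throughput = 5.5729 kWh/t × 485.6 t/h = 2706.2 kW

P = 2706.2 kW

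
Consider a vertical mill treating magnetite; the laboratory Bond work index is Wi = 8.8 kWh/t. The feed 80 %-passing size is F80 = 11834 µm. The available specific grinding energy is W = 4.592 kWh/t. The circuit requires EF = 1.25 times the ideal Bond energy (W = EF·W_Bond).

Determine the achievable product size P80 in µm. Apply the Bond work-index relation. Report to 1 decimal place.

Bond: W = 10·Wi·(1/√P80 − 1/√F80)
W_Bond = W / EF = 4.592 / 1.25 = 3.6736 kWh/t
P80^-0.5 = F80^-0.5 + W_Bond/(10 Wi)
  = 3.6736/(10·8.8) + 1/√11834 = 0.041745 + 0.009193 = 0.050938
P80 = (1/0.050938)² = 19.6317² = 385.40 µm

P80 = 385.4 µm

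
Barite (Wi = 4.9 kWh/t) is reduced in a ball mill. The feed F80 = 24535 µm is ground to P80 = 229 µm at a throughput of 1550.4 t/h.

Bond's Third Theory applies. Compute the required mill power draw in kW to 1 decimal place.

P = 4535.2 kW

Bond:  W = 10 Wi (1/√P − 1/√F)
W = 10·4.9·(1/√229 − 1/√24535) = 10·4.9·(0.059698) = 2.9252 kWh/t
Power = W × throughput = 2.9252 kWh/t × 1550.4 t/h = 4535.2 kW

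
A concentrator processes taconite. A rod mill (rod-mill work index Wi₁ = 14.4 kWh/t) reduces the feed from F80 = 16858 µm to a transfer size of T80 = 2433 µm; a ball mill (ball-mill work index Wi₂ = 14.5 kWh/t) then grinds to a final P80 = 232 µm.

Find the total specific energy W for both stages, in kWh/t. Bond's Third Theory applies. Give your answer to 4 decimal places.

W = 8.3904 kWh/t

W = 10·Wi·[P80^(−½) − F80^(−½)]
Stage 1 (16858→2433 µm, Wi₁=14.4): W₁ = 10·14.4·(0.020274 − 0.007702) = 1.8103 kWh/t
Stage 2 (2433→232 µm, Wi₂=14.5): W₂ = 10·14.5·(0.065653 − 0.020274) = 6.5801 kWh/t
W = W₁ + W₂ = 1.8103 + 6.5801 = 8.3904 kWh/t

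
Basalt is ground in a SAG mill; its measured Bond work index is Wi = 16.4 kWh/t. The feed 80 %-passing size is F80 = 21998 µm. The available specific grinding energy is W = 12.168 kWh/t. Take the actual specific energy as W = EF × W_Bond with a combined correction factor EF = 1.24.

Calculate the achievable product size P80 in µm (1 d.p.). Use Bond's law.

P80 = 225.6 µm

W = 10·Wi·[P80^(−½) − F80^(−½)]
W_Bond = W / EF = 12.168 / 1.24 = 9.8129 kWh/t
1/√P80 = 1/√F80 + W_Bond/(10·Wi)
  = 9.8129/(10·16.4) + 1/√21998 = 0.059835 + 0.006742 = 0.066577
P80 = (1/0.066577)² = 15.0202² = 225.61 µm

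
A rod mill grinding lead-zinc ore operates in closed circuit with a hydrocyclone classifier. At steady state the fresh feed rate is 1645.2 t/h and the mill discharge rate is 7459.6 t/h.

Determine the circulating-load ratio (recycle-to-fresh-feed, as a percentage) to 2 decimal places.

Discharge = new feed + return, hence
R = M − F = 7459.6 − 1645.2 = 5814.4 t/h
CL = 100·R/F = 100·5814.4/1645.2 = 353.42 %

CL = 353.42 %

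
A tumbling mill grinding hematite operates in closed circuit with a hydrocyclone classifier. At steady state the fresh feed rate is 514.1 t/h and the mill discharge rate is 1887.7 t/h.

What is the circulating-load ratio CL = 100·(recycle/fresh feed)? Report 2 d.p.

Discharge = new feed + return, hence
R = M − F = 1887.7 − 514.1 = 1373.6 t/h
CL = 100·R/F = 100·1373.6/514.1 = 267.19 %

CL = 267.19 %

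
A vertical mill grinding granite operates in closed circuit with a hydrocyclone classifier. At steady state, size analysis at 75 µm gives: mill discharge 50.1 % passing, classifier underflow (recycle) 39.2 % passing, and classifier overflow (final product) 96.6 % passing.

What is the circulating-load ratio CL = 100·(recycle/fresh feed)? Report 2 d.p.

CL = 426.61 %

Classifier node, passing 75 µm:
d + r·d = r·u + o → r(d−u) = o−d
r = (96.6 − 50.1)/(50.1 − 39.2) = 46.5/10.9 = 4.2661
CL = 100·r = 426.61 %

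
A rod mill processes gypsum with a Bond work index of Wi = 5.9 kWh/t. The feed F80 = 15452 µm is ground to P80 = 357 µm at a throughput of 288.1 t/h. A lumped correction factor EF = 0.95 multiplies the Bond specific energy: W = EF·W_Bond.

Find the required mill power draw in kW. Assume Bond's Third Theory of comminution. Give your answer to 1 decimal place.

Bond: W = 10·Wi·(1/√P80 − 1/√F80)
W = 10·5.9·(1/√357 − 1/√15452) = 10·5.9·(0.044881) = 2.6480 kWh/t
With EF = 0.95: W = 2.6480·0.95 = 2.5156 kWh/t
P_mill = W·ṁ = 2.5156·288.1 = 724.7 kW

P = 724.7 kW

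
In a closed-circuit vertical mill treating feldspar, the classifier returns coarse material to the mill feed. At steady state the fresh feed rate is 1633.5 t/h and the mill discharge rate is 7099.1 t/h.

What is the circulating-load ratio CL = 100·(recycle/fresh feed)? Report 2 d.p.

CL = 334.59 %

M = F + R at steady state, so:
R = M − F = 7099.1 − 1633.5 = 5465.6 t/h
CL = 100·R/F = 100·5465.6/1633.5 = 334.59 %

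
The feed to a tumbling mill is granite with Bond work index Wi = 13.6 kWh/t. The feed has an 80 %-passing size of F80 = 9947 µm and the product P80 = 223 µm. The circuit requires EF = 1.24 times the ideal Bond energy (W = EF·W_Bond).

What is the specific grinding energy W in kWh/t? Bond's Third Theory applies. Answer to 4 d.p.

W_Bond = 10·Wi·(1/√P₈₀ − 1/√F₈₀)
1/√223 = 0.066965;  1/√9947 = 0.010027
W = 10·13.6·(0.066965 − 0.010027) = 7.7436 kWh/t
Apply correction: 7.7436 × 1.24 = 9.6021 kWh/t

W = 9.6021 kWh/t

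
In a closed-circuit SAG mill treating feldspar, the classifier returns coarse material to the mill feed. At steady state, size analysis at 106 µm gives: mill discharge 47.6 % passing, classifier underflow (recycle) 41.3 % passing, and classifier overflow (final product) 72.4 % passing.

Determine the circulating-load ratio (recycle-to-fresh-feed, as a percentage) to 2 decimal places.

CL = 393.65 %

Mass balance on the −106 µm fraction:
(1+r)·d = r·u + o ⇒ r = (o−d)/(d−u)
r = (72.4 − 47.6)/(47.6 − 41.3) = 24.8/6.3 = 3.9365
CL = 100·r = 393.65 %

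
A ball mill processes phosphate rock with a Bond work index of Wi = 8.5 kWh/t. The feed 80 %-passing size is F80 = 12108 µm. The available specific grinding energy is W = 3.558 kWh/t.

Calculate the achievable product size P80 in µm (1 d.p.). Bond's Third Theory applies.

W = 10·Wi·(P80^(-½) − F80^(-½))
P80^(−½) = W/(10 Wi) + F80^(−½)
  = 3.5580/(10·8.5) + 1/√12108 = 0.041859 + 0.009088 = 0.050947
P80 = (1/0.050947)² = 19.6283² = 385.27 µm

P80 = 385.3 µm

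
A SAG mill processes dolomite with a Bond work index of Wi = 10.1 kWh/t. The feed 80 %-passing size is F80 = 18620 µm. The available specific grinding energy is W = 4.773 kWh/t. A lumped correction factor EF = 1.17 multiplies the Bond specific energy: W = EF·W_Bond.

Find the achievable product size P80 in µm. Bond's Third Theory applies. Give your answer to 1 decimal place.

P80 = 439.1 µm

W = 10·Wi·[P80^(−½) − F80^(−½)]
W_Bond = W / EF = 4.773 / 1.17 = 4.0795 kWh/t
P80^(−½) = W_Bond/(10 Wi) + F80^(−½)
  = 4.0795/(10·10.1) + 1/√18620 = 0.040391 + 0.007328 = 0.047719
P80 = (1/0.047719)² = 20.9558² = 439.15 µm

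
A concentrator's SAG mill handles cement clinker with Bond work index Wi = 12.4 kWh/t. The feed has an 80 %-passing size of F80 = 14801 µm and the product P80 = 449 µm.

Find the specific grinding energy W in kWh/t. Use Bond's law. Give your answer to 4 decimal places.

Bond:  W = 10 Wi (1/√P − 1/√F)
1/√449 = 0.047193;  1/√14801 = 0.008220
W = 10·12.4·(0.047193 − 0.008220) = 4.8327 kWh/t

W = 4.8327 kWh/t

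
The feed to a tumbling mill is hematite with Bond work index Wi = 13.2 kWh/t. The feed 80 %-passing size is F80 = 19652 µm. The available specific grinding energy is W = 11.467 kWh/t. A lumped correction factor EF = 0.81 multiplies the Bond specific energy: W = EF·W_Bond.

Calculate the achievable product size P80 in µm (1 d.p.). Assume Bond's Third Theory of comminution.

P80 = 76.4 µm

W = 10 Wi (1/√P80 − 1/√F80)  [Bond]
W_Bond = W / EF = 11.467 / 0.81 = 14.1568 kWh/t
⇒ 1/√P80 = W_Bond/(10 Wi) + 1/√F80
  = 14.1568/(10·13.2) + 1/√19652 = 0.107248 + 0.007133 = 0.114382
P80 = (1/0.114382)² = 8.7426² = 76.43 µm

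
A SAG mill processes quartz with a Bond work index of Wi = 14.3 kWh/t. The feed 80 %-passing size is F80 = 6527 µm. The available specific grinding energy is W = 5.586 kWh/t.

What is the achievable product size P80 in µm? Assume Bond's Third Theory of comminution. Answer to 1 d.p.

P80 = 377.9 µm

W_Bond = 10·Wi·(1/√P₈₀ − 1/√F₈₀)
⇒ 1/√P80 = W/(10·Wi) + 1/√F80
  = 5.5860/(10·14.3) + 1/√6527 = 0.039063 + 0.012378 = 0.051441
P80 = (1/0.051441)² = 19.4398² = 377.91 µm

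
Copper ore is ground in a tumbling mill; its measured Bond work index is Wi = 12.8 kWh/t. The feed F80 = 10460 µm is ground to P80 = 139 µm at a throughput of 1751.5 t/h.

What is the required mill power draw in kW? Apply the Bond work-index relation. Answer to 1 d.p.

P = 16823.6 kW

W = 10·Wi·[P80^(−½) − F80^(−½)]
W = 10·12.8·(1/√139 − 1/√10460) = 10·12.8·(0.075041) = 9.6053 kWh/t
P_mill = W·ṁ = 9.6053·1751.5 = 16823.6 kW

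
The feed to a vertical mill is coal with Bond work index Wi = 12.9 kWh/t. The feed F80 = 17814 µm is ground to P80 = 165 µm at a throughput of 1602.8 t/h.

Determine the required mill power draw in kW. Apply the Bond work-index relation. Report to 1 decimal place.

P = 14547.2 kW

Bond:  W = 10 Wi (1/√P − 1/√F)
W = 10·12.9·(1/√165 − 1/√17814) = 10·12.9·(0.070358) = 9.0761 kWh/t
Power = W × throughput = 9.0761 kWh/t × 1602.8 t/h = 14547.2 kW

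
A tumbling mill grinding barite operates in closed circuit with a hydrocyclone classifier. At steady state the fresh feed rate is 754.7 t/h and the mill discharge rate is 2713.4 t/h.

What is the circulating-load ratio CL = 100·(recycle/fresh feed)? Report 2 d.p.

CL = 259.53 %

Mill node: discharge = fresh + recycle.
R = M − F = 2713.4 − 754.7 = 1958.7 t/h
CL = 100·R/F = 100·1958.7/754.7 = 259.53 %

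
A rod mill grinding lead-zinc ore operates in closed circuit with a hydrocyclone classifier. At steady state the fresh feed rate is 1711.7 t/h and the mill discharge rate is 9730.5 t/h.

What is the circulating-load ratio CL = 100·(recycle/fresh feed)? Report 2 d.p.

CL = 468.47 %

M = F + R at steady state, so:
R = M − F = 9730.5 − 1711.7 = 8018.8 t/h
CL = 100·R/F = 100·8018.8/1711.7 = 468.47 %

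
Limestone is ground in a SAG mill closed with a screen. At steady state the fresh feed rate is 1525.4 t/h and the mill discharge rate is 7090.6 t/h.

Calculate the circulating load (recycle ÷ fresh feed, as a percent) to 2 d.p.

CL = 364.84 %

Steady state: M = F + R.
R = M − F = 7090.6 − 1525.4 = 5565.2 t/h
CL = 100·R/F = 100·5565.2/1525.4 = 364.84 %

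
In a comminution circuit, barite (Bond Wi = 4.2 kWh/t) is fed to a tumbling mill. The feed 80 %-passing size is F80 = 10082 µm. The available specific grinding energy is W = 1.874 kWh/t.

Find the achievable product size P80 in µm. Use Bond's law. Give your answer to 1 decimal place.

P80 = 335.7 µm

W_Bond = 10·Wi·(1/√P₈₀ − 1/√F₈₀)
⇒ 1/√P80 = W/(10·Wi) + 1/√F80
  = 1.8740/(10·4.2) + 1/√10082 = 0.044619 + 0.009959 = 0.054578
P80 = (1/0.054578)² = 18.3223² = 335.71 µm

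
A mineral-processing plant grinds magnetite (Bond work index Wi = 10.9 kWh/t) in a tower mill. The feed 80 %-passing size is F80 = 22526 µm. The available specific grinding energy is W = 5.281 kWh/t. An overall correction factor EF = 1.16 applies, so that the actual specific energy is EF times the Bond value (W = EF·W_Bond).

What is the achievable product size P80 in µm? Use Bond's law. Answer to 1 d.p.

P80 = 426.4 µm

W = 10·Wi·[P80^(−½) − F80^(−½)]
W_Bond = W / EF = 5.281 / 1.16 = 4.5526 kWh/t
P80^-0.5 = F80^-0.5 + W_Bond/(10 Wi)
  = 4.5526/(10·10.9) + 1/√22526 = 0.041767 + 0.006663 = 0.048430
P80 = (1/0.048430)² = 20.6485² = 426.36 µm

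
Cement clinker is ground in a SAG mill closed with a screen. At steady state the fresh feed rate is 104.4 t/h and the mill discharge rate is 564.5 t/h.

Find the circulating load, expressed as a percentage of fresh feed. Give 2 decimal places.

Mill node: discharge = fresh + recycle.
R = M − F = 564.5 − 104.4 = 460.1 t/h
CL = 100·R/F = 100·460.1/104.4 = 440.71 %

CL = 440.71 %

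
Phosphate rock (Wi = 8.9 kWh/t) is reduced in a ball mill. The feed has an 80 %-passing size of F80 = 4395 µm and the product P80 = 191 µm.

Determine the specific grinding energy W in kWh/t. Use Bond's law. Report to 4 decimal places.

W = 10 Wi (P80^-0.5 − F80^-0.5)
1/√191 = 0.072357;  1/√4395 = 0.015084
W = 10·8.9·(0.072357 − 0.015084) = 5.0973 kWh/t

W = 5.0973 kWh/t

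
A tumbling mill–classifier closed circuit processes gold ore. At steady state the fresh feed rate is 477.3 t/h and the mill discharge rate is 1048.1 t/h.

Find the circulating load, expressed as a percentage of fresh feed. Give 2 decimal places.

Mill node: discharge = fresh + recycle.
R = M − F = 1048.1 − 477.3 = 570.8 t/h
CL = 100·R/F = 100·570.8/477.3 = 119.59 %

CL = 119.59 %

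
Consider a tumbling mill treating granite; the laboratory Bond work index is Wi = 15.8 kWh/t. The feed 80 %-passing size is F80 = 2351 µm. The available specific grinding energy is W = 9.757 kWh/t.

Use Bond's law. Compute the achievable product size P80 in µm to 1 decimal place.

W = 10·Wi·[P80^(−½) − F80^(−½)]
⇒ 1/√P80 = W/(10·Wi) + 1/√F80
  = 9.7570/(10·15.8) + 1/√2351 = 0.061753 + 0.020624 = 0.082377
P80 = (1/0.082377)² = 12.1393² = 147.36 µm

P80 = 147.4 µm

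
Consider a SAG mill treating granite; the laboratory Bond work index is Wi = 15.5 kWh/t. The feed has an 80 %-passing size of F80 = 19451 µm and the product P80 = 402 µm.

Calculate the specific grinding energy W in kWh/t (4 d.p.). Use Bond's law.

W = 10 Wi (P80^-0.5 − F80^-0.5)
1/√402 = 0.049875;  1/√19451 = 0.007170
W = 10·15.5·(0.049875 − 0.007170) = 6.6193 kWh/t

W = 6.6193 kWh/t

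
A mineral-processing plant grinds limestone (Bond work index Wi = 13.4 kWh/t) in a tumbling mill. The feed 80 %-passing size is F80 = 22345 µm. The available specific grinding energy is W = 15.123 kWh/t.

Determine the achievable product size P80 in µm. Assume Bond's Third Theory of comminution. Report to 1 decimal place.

Bond:  W = 10 Wi (1/√P − 1/√F)
1/√P80 = 1/√F80 + W/(10·Wi)
  = 15.1230/(10·13.4) + 1/√22345 = 0.112858 + 0.006690 = 0.119548
P80 = (1/0.119548)² = 8.3648² = 69.97 µm

P80 = 70.0 µm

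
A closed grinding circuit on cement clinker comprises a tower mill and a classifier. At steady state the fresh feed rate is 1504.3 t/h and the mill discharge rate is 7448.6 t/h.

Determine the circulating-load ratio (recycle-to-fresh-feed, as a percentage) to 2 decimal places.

CL = 395.15 %

Steady state: M = F + R.
R = M − F = 7448.6 − 1504.3 = 5944.3 t/h
CL = 100·R/F = 100·5944.3/1504.3 = 395.15 %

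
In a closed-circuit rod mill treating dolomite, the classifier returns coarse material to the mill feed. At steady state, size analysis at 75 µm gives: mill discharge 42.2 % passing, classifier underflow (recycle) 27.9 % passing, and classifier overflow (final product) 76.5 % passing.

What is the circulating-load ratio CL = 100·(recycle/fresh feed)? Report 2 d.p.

Let r = R/F. Size balance at 75 µm:
d + r·d = r·u + o → r(d−u) = o−d
r = (76.5 − 42.2)/(42.2 − 27.9) = 34.3/14.3 = 2.3986
CL = 100·r = 239.86 %

CL = 239.86 %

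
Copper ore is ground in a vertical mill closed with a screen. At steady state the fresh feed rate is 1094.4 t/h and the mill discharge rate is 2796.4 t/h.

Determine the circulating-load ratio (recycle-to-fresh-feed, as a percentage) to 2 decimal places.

Discharge = new feed + return, hence
R = M − F = 2796.4 − 1094.4 = 1702.0 t/h
CL = 100·R/F = 100·1702.0/1094.4 = 155.52 %

CL = 155.52 %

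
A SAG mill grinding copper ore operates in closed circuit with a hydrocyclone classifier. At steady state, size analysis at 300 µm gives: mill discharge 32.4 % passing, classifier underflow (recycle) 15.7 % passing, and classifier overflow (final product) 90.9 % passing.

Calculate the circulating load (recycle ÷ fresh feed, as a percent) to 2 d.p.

CL = 350.30 %

Two-product formula at 300 µm:
Fd + Rd = Ru + Fo ⇒ R/F = (o−d)/(d−u)
r = (90.9 − 32.4)/(32.4 − 15.7) = 58.5/16.7 = 3.5030
CL = 100·r = 350.30 %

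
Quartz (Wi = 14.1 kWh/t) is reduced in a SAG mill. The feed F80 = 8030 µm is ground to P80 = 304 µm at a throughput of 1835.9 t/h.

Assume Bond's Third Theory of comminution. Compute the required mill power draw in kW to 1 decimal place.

W = 10 Wi (P80^-0.5 − F80^-0.5)
W = 10·14.1·(1/√304 − 1/√8030) = 10·14.1·(0.046194) = 6.5134 kWh/t
P = W·T = 6.5134·1835.9 = 11958.0 kW

P = 11958.0 kW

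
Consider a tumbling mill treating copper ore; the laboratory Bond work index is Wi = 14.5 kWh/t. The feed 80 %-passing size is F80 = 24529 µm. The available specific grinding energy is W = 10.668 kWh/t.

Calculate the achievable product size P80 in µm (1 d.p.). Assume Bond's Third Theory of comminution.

W = 10 Wi / √P80 − 10 Wi / √F80
⇒ 1/√P80 = W/(10·Wi) + 1/√F80
  = 10.6680/(10·14.5) + 1/√24529 = 0.073572 + 0.006385 = 0.079957
P80 = (1/0.079957)² = 12.5067² = 156.42 µm

P80 = 156.4 µm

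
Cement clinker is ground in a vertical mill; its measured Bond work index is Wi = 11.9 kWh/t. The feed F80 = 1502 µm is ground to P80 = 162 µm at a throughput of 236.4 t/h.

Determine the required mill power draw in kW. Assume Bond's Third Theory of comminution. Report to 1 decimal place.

W = 10 Wi (P80^-0.5 − F80^-0.5)
W = 10·11.9·(1/√162 − 1/√1502) = 10·11.9·(0.052765) = 6.2790 kWh/t
P_mill = W·ṁ = 6.2790·236.4 = 1484.4 kW

P = 1484.4 kW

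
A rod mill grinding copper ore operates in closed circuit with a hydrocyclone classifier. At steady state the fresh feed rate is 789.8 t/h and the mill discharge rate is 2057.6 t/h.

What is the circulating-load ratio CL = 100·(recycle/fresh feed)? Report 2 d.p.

Mill node: discharge = fresh + recycle.
R = M − F = 2057.6 − 789.8 = 1267.8 t/h
CL = 100·R/F = 100·1267.8/789.8 = 160.52 %

CL = 160.52 %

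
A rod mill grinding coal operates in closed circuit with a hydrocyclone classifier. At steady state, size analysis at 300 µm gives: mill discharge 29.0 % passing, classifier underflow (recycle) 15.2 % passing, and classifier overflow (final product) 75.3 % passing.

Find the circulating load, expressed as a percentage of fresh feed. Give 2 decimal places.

Two-product formula at 300 µm:
(1+r)d = ru + o → r = (o−d)/(d−u)
r = (75.3 − 29.0)/(29.0 − 15.2) = 46.3/13.8 = 3.3551
CL = 100·r = 335.51 %

CL = 335.51 %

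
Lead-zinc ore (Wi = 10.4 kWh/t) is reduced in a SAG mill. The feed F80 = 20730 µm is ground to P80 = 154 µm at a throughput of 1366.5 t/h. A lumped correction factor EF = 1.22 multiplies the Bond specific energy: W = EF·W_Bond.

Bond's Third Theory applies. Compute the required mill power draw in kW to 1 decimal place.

P = 12767.3 kW

Bond:  W = 10 Wi (1/√P − 1/√F)
W = 10·10.4·(1/√154 − 1/√20730) = 10·10.4·(0.073637) = 7.6582 kWh/t
With EF = 1.22: W = 7.6582·1.22 = 9.3430 kWh/t
P_mill = W·ṁ = 9.3430·1366.5 = 12767.3 kW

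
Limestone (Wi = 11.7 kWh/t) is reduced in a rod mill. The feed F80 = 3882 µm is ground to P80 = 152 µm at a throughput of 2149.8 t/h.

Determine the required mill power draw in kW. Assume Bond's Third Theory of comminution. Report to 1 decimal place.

W = 10·Wi·[P80^(−½) − F80^(−½)]
W = 10·11.7·(1/√152 − 1/√3882) = 10·11.7·(0.065061) = 7.6121 kWh/t
P = W·T = 7.6121·2149.8 = 16364.5 kW

P = 16364.5 kW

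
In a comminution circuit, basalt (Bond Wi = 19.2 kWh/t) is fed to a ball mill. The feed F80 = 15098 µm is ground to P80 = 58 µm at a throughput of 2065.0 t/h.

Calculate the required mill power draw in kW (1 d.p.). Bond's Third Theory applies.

P = 48833.7 kW

W = 10·Wi·(P80^(-½) − F80^(-½))
W = 10·19.2·(1/√58 − 1/√15098) = 10·19.2·(0.123168) = 23.6483 kWh/t
P = W·T = 23.6483·2065.0 = 48833.7 kW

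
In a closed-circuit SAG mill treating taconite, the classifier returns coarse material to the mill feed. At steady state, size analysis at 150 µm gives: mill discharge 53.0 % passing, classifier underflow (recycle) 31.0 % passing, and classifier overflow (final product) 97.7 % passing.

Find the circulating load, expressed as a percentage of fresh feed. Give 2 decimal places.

Mass balance on the −150 µm fraction:
d + r·d = r·u + o → r(d−u) = o−d
r = (97.7 − 53.0)/(53.0 − 31.0) = 44.7/22.0 = 2.0318
CL = 100·r = 203.18 %

CL = 203.18 %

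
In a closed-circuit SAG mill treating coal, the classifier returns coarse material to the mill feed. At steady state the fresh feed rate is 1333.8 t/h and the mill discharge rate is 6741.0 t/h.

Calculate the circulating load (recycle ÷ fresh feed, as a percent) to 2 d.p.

Mill node: discharge = fresh + recycle.
R = M − F = 6741.0 − 1333.8 = 5407.2 t/h
CL = 100·R/F = 100·5407.2/1333.8 = 405.40 %

CL = 405.40 %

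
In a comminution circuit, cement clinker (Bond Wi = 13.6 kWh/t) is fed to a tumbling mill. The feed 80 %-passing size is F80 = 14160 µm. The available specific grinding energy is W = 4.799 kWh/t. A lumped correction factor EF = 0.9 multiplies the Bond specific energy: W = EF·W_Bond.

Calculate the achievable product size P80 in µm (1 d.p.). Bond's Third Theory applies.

P80 = 441.1 µm

Bond: W = 10·Wi·(1/√P80 − 1/√F80)
W_Bond = W / EF = 4.799 / 0.9 = 5.3322 kWh/t
⇒ 1/√P80 = W_Bond/(10·Wi) + 1/√F80
  = 5.3322/(10·13.6) + 1/√14160 = 0.039208 + 0.008404 = 0.047611
P80 = (1/0.047611)² = 21.0035² = 441.15 µm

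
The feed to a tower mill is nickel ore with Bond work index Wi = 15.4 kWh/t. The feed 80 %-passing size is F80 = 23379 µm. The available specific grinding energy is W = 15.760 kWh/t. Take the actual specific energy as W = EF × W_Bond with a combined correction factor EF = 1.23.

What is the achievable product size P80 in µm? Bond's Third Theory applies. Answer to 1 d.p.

W = 10·Wi·[P80^(−½) − F80^(−½)]
W_Bond = W / EF = 15.760 / 1.23 = 12.8130 kWh/t
P80^-0.5 = F80^-0.5 + W_Bond/(10 Wi)
  = 12.8130/(10·15.4) + 1/√23379 = 0.083201 + 0.006540 = 0.089741
P80 = (1/0.089741)² = 11.1431² = 124.17 µm

P80 = 124.2 µm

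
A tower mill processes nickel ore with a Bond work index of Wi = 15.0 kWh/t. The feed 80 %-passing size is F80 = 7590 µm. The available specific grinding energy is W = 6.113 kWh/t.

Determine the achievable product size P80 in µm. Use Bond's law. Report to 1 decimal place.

W = 10 Wi (P80^-0.5 − F80^-0.5)
⇒ 1/√P80 = W/(10 Wi) + 1/√F80
  = 6.1130/(10·15.0) + 1/√7590 = 0.040753 + 0.011478 = 0.052232
P80 = (1/0.052232)² = 19.1455² = 366.55 µm

P80 = 366.5 µm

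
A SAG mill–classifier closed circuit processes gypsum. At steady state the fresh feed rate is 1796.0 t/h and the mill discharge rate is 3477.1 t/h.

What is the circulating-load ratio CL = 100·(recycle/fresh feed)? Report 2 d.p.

CL = 93.60 %

Discharge = new feed + return, hence
R = M − F = 3477.1 − 1796.0 = 1681.1 t/h
CL = 100·R/F = 100·1681.1/1796.0 = 93.60 %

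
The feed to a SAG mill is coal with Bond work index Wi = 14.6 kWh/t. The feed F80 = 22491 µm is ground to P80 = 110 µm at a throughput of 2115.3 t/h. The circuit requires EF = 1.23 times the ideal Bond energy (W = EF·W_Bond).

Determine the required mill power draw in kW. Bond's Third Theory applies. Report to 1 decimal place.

W = 10·Wi·[P80^(−½) − F80^(−½)]
W = 10·14.6·(1/√110 − 1/√22491) = 10·14.6·(0.088678) = 12.9470 kWh/t
With EF = 1.23: W = 12.9470·1.23 = 15.9248 kWh/t
Power = W × throughput = 15.9248 kWh/t × 2115.3 t/h = 33685.8 kW

P = 33685.8 kW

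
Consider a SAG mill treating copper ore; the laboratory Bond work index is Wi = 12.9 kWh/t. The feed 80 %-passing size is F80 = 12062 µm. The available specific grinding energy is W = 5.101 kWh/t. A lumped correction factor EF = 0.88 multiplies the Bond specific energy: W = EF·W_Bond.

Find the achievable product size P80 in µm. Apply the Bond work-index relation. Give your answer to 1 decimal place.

W = 10 Wi / √P80 − 10 Wi / √F80
W_Bond = W / EF = 5.101 / 0.88 = 5.7966 kWh/t
1/√P80 = 1/√F80 + W_Bond/(10·Wi)
  = 5.7966/(10·12.9) + 1/√12062 = 0.044935 + 0.009105 = 0.054040
P80 = (1/0.054040)² = 18.5048² = 342.43 µm

P80 = 342.4 µm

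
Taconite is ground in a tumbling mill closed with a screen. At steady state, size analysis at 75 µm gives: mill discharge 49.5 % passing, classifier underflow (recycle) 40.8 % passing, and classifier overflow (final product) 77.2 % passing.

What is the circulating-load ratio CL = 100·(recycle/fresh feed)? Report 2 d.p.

Balance %-passing 75 µm (r = R/F):
(1+r)d = ru + o → r = (o−d)/(d−u)
r = (77.2 − 49.5)/(49.5 − 40.8) = 27.7/8.7 = 3.1839
CL = 100·r = 318.39 %

CL = 318.39 %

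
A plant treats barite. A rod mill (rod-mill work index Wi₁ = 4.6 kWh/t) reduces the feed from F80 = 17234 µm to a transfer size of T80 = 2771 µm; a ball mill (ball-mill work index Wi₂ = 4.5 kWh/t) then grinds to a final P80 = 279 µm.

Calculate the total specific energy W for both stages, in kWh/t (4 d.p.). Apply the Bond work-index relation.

W = 2.3627 kWh/t

W = 10·Wi·(P80^(-½) − F80^(-½))
Stage 1 (17234→2771 µm, Wi₁=4.6): W₁ = 10·4.6·(0.018997 − 0.007617) = 0.5235 kWh/t
Stage 2 (2771→279 µm, Wi₂=4.5): W₂ = 10·4.5·(0.059868 − 0.018997) = 1.8392 kWh/t
W = W₁ + W₂ = 0.5235 + 1.8392 = 2.3627 kWh/t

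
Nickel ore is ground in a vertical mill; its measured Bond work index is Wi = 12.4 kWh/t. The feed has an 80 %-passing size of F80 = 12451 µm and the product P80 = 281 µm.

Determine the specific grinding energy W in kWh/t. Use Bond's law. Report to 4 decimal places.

W = 6.2859 kWh/t

W = 10 Wi / √P80 − 10 Wi / √F80
1/√281 = 0.059655;  1/√12451 = 0.008962
W = 10·12.4·(0.059655 − 0.008962) = 6.2859 kWh/t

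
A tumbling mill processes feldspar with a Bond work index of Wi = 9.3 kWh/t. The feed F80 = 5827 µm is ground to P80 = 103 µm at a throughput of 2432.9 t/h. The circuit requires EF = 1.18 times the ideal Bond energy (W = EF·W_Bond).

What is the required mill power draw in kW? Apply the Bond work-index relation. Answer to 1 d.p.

Bond: W = 10·Wi·(1/√P80 − 1/√F80)
W = 10·9.3·(1/√103 − 1/√5827) = 10·9.3·(0.085433) = 7.9452 kWh/t
Corrected W = EF·W_Bond = 1.18·7.9452 = 9.3754 kWh/t
P = W·T = 9.3754·2432.9 = 22809.4 kW

P = 22809.4 kW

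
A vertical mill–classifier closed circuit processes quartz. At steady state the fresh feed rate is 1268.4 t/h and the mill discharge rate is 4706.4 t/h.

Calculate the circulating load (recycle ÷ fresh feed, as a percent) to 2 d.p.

Steady state: M = F + R.
R = M − F = 4706.4 − 1268.4 = 3438.0 t/h
CL = 100·R/F = 100·3438.0/1268.4 = 271.05 %

CL = 271.05 %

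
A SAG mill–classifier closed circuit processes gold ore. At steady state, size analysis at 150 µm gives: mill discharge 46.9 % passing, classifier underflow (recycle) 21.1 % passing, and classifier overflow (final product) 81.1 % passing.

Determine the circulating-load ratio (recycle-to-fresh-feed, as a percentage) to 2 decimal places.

CL = 132.56 %

Balance %-passing 150 µm (r = R/F):
Fd + Rd = Ru + Fo ⇒ R/F = (o−d)/(d−u)
r = (81.1 − 46.9)/(46.9 − 21.1) = 34.2/25.8 = 1.3256
CL = 100·r = 132.56 %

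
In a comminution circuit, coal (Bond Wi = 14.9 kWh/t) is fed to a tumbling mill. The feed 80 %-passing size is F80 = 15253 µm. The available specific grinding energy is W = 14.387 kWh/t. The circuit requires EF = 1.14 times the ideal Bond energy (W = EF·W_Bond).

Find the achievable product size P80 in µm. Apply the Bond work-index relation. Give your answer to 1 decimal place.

P80 = 116.1 µm

W = 10·Wi·[P80^(−½) − F80^(−½)]
W_Bond = W / EF = 14.387 / 1.14 = 12.6202 kWh/t
1/√P80 = 1/√F80 + W_Bond/(10·Wi)
  = 12.6202/(10·14.9) + 1/√15253 = 0.084699 + 0.008097 = 0.092796
P80 = (1/0.092796)² = 10.7763² = 116.13 µm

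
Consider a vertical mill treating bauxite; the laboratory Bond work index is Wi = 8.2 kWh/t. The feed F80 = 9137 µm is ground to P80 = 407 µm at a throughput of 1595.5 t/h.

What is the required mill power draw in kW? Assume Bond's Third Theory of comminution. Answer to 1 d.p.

W = 10·Wi·[P80^(−½) − F80^(−½)]
W = 10·8.2·(1/√407 − 1/√9137) = 10·8.2·(0.039107) = 3.2067 kWh/t
P = W·T = 3.2067·1595.5 = 5116.4 kW

P = 5116.4 kW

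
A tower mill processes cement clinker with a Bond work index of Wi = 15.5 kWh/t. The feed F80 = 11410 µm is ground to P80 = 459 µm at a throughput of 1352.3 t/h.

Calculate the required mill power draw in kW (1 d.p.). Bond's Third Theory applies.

P = 7821.3 kW

W = 10 Wi / √P80 − 10 Wi / √F80
W = 10·15.5·(1/√459 − 1/√11410) = 10·15.5·(0.037314) = 5.7837 kWh/t
P = W·T = 5.7837·1352.3 = 7821.3 kW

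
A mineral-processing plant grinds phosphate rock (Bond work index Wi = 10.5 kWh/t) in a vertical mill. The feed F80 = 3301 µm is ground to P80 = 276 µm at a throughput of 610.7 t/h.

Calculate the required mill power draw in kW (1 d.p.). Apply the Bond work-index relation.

P = 2743.7 kW

W_Bond = 10·Wi·(1/√P₈₀ − 1/√F₈₀)
W = 10·10.5·(1/√276 − 1/√3301) = 10·10.5·(0.042788) = 4.4927 kWh/t
Power = W × throughput = 4.4927 kWh/t × 610.7 t/h = 2743.7 kW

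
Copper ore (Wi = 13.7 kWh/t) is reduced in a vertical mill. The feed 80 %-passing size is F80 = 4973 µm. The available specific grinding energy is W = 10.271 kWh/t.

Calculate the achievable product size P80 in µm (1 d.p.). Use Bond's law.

P80 = 125.8 µm

W = 10 Wi / √P80 − 10 Wi / √F80
⇒ 1/√P80 = W/(10 Wi) + 1/√F80
  = 10.2710/(10·13.7) + 1/√4973 = 0.074971 + 0.014180 = 0.089151
P80 = (1/0.089151)² = 11.2169² = 125.82 µm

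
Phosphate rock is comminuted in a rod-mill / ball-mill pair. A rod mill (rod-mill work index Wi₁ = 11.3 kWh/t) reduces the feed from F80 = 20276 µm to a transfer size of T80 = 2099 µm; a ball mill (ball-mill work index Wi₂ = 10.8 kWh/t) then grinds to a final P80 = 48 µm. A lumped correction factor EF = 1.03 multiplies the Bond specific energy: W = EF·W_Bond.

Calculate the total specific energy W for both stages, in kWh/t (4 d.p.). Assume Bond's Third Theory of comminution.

Bond:  W = 10 Wi (1/√P − 1/√F)
Stage 1 (20276→2099 µm, Wi₁=11.3): W₁ = 10·11.3·(0.021827 − 0.007023) = 1.6729 kWh/t
Stage 2 (2099→48 µm, Wi₂=10.8): W₂ = 10·10.8·(0.144338 − 0.021827) = 13.2311 kWh/t
W = W₁ + W₂ = 1.6729 + 13.2311 = 14.9040 kWh/t
Corrected W = EF·W_Bond = 1.03·14.9040 = 15.3511 kWh/t

W = 15.3511 kWh/t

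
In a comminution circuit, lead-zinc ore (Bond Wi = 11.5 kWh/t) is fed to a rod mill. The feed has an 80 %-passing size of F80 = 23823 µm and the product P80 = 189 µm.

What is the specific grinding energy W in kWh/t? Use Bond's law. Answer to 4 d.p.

W = 7.6199 kWh/t

W = 10·Wi·(P80^(-½) − F80^(-½))
1/√189 = 0.072739;  1/√23823 = 0.006479
W = 10·11.5·(0.072739 − 0.006479) = 7.6199 kWh/t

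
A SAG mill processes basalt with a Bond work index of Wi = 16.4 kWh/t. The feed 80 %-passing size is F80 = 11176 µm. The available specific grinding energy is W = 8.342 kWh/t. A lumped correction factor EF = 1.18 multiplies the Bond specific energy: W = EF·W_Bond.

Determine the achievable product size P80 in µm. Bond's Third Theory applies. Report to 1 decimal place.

P80 = 361.9 µm

W = 10 Wi (1/√P80 − 1/√F80)  [Bond]
W_Bond = W / EF = 8.342 / 1.18 = 7.0695 kWh/t
1/√P80 = 1/√F80 + W_Bond/(10·Wi)
  = 7.0695/(10·16.4) + 1/√11176 = 0.043107 + 0.009459 = 0.052566
P80 = (1/0.052566)² = 19.0237² = 361.90 µm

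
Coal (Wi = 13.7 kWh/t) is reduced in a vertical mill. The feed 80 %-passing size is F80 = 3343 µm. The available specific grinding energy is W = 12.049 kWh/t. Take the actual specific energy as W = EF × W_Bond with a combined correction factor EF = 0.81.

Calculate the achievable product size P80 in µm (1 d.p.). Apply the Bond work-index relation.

W = 10 Wi / √P80 − 10 Wi / √F80
W_Bond = W / EF = 12.049 / 0.81 = 14.8753 kWh/t
⇒ 1/√P80 = W_Bond/(10·Wi) + 1/√F80
  = 14.8753/(10·13.7) + 1/√3343 = 0.108579 + 0.017295 = 0.125874
P80 = (1/0.125874)² = 7.9444² = 63.11 µm

P80 = 63.1 µm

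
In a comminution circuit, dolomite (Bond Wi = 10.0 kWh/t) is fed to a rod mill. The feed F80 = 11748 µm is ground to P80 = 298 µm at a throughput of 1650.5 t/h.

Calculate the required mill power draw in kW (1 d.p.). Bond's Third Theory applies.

W_Bond = 10·Wi·(1/√P₈₀ − 1/√F₈₀)
W = 10·10.0·(1/√298 − 1/√11748) = 10·10.0·(0.048702) = 4.8702 kWh/t
P = W·T = 4.8702·1650.5 = 8038.3 kW

P = 8038.3 kW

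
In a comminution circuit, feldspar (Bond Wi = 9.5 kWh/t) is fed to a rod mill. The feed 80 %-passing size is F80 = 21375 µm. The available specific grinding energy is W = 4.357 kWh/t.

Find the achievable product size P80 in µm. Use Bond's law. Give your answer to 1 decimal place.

W = 10 Wi (P80^-0.5 − F80^-0.5)
P80^(−½) = W/(10 Wi) + F80^(−½)
  = 4.3570/(10·9.5) + 1/√21375 = 0.045863 + 0.006840 = 0.052703
P80 = (1/0.052703)² = 18.9742² = 360.02 µm

P80 = 360.0 µm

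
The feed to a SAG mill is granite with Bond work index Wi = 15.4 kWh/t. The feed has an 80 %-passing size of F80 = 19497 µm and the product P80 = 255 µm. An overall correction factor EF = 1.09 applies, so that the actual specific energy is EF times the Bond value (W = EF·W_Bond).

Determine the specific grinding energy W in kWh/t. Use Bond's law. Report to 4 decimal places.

Bond: W = 10·Wi·(1/√P80 − 1/√F80)
1/√255 = 0.062622;  1/√19497 = 0.007162
W = 10·15.4·(0.062622 − 0.007162) = 8.5410 kWh/t
Corrected W = EF·W_Bond = 1.09·8.5410 = 9.3096 kWh/t

W = 9.3096 kWh/t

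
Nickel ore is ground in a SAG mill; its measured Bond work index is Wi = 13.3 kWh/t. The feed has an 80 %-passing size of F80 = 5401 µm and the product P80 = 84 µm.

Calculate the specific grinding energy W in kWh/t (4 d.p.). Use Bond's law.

W = 10 Wi (P80^-0.5 − F80^-0.5)
1/√84 = 0.109109;  1/√5401 = 0.013607
W = 10·13.3·(0.109109 − 0.013607) = 12.7018 kWh/t

W = 12.7018 kWh/t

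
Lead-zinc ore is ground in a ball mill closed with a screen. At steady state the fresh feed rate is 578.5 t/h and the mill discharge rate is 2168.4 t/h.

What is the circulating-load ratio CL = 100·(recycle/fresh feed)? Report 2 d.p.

CL = 274.83 %

Steady state: M = F + R.
R = M − F = 2168.4 − 578.5 = 1589.9 t/h
CL = 100·R/F = 100·1589.9/578.5 = 274.83 %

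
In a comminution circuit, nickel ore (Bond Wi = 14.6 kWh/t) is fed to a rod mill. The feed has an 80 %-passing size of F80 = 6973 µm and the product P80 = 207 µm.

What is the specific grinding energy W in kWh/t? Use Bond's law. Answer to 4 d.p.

W = 10·Wi·[P80^(−½) − F80^(−½)]
1/√207 = 0.069505;  1/√6973 = 0.011975
W = 10·14.6·(0.069505 − 0.011975) = 8.3993 kWh/t

W = 8.3993 kWh/t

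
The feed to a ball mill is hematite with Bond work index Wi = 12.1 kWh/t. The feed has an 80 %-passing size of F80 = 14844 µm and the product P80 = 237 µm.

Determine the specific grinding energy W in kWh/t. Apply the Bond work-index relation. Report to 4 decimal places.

W = 6.8667 kWh/t

Bond: W = 10·Wi·(1/√P80 − 1/√F80)
1/√237 = 0.064957;  1/√14844 = 0.008208
W = 10·12.1·(0.064957 − 0.008208) = 6.8667 kWh/t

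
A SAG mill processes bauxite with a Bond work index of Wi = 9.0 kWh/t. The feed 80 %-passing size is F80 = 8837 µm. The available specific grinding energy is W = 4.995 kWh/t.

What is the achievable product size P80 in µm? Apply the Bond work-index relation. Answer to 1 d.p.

W = 10 Wi (1/√P80 − 1/√F80)  [Bond]
⇒ 1/√P80 = W/(10·Wi) + 1/√F80
  = 4.9950/(10·9.0) + 1/√8837 = 0.055500 + 0.010638 = 0.066138
P80 = (1/0.066138)² = 15.1200² = 228.61 µm

P80 = 228.6 µm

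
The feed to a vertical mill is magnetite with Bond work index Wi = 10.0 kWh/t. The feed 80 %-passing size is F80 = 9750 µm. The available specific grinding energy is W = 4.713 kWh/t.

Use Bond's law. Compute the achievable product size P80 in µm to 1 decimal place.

W = 10 Wi (1/√P80 − 1/√F80)  [Bond]
1/√P80 = 1/√F80 + W/(10·Wi)
  = 4.7130/(10·10.0) + 1/√9750 = 0.047130 + 0.010127 = 0.057257
P80 = (1/0.057257)² = 17.4650² = 305.03 µm

P80 = 305.0 µm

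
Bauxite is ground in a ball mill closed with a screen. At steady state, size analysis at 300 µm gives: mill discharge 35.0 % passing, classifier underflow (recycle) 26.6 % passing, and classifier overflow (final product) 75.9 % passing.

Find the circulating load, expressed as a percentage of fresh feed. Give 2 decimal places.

CL = 486.90 %

Balance %-passing 300 µm (r = R/F):
Fd + Rd = Ru + Fo ⇒ R/F = (o−d)/(d−u)
r = (75.9 − 35.0)/(35.0 − 26.6) = 40.9/8.4 = 4.8690
CL = 100·r = 486.90 %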